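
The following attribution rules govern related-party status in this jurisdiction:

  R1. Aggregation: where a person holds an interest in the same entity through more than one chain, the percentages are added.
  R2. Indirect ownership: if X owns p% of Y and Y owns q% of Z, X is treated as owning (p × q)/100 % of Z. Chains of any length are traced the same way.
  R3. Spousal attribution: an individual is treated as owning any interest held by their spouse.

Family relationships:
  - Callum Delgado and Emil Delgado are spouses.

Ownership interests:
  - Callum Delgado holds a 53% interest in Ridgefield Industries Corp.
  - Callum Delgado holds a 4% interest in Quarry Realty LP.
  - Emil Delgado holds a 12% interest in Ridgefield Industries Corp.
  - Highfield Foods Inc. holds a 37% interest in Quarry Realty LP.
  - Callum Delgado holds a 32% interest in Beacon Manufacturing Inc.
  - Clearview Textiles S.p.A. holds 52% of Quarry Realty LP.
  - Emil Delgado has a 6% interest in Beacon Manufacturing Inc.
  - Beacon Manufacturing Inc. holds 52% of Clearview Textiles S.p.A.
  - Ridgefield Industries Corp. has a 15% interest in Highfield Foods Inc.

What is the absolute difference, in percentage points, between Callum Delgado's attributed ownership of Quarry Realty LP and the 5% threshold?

12.8827

By spousal attribution (R3), Callum Delgado is treated as also owning Emil Delgado's interest in Beacon Manufacturing Inc, giving 32% + 6% = 38%.
By spousal attribution (R3), Callum Delgado is treated as also owning Emil Delgado's interest in Ridgefield Industries Corp, giving 53% + 12% = 65%.
Chain via Beacon Manufacturing Inc. → Clearview Textiles S.p.A. (R2): 38% × 52% × 52% = 10.2752% of Quarry Realty LP.
Chain via Ridgefield Industries Corp. → Highfield Foods Inc. (R2): 65% × 15% × 37% = 3.6075% of Quarry Realty LP.
Direct interest in Quarry Realty LP: 4%.
Aggregating (R1): 10.2752% + 3.6075% + 4% = 17.8827%.
17.8827% exceeds the 5% threshold by 12.8827 percentage points.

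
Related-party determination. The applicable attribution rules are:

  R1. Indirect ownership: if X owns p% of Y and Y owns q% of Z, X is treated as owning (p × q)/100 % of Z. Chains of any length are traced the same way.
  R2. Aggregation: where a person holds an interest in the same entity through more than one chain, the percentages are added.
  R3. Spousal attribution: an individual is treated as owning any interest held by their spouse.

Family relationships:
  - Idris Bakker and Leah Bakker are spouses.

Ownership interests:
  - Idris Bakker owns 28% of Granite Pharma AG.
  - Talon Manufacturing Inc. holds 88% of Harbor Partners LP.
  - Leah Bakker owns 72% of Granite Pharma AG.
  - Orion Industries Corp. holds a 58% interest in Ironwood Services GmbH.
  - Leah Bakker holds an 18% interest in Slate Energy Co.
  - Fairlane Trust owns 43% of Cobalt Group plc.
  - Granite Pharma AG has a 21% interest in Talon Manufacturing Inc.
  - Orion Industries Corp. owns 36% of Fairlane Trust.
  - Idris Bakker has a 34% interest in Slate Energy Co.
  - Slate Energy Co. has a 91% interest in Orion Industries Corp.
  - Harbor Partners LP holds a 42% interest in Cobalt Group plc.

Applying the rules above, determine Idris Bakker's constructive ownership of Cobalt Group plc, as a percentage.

By spousal attribution (R3), Idris Bakker is treated as also owning Leah Bakker's interest in Granite Pharma AG, giving 28% + 72% = 100%.
By spousal attribution (R3), Idris Bakker is treated as also owning Leah Bakker's interest in Slate Energy Co, giving 34% + 18% = 52%.
Chain via Granite Pharma AG → Talon Manufacturing Inc. → Harbor Partners LP (R1): 100% × 21% × 88% × 42% = 7.7616% of Cobalt Group plc.
Chain via Slate Energy Co. → Orion Industries Corp. → Fairlane Trust (R1): 52% × 91% × 36% × 43% = 7.325136% of Cobalt Group plc.
Aggregating (R2): 7.7616% + 7.325136% = 15.086736%.

15.086736%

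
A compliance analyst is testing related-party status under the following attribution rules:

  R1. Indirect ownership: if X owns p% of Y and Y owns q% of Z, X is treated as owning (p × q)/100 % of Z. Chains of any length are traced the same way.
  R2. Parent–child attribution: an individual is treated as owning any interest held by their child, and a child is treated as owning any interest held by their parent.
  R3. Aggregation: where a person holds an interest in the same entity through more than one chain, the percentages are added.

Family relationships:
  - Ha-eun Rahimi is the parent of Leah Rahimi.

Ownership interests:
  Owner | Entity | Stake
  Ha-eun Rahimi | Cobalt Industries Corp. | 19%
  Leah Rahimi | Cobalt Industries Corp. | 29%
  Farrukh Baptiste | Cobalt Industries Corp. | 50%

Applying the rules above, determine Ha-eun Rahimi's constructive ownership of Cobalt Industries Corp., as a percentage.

By parent–child attribution (R2), Ha-eun Rahimi is treated as also owning Leah Rahimi's interest in Cobalt Industries Corp, giving 19% + 29% = 48%.
Direct interest in Cobalt Industries Corp: 48%.

48%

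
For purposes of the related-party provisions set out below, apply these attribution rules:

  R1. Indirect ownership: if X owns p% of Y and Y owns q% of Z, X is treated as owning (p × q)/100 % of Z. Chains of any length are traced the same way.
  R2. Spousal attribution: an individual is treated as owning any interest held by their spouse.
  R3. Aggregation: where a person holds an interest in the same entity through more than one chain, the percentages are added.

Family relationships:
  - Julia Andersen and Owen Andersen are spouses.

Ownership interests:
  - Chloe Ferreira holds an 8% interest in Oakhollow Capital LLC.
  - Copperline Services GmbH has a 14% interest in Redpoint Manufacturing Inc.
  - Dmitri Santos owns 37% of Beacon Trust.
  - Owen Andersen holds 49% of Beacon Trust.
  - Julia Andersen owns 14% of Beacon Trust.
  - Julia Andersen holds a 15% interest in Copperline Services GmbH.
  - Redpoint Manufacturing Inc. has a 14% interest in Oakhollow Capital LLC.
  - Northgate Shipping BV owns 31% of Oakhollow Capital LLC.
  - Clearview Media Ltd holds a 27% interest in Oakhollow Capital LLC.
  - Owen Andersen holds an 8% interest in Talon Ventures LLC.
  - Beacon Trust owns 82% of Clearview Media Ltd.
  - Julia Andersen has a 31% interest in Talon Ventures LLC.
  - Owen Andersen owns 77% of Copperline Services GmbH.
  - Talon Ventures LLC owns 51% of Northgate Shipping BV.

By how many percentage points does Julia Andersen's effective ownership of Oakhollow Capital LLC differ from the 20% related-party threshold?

By spousal attribution (R2), Julia Andersen is treated as also owning Owen Andersen's interest in Talon Ventures LLC, giving 31% + 8% = 39%.
By spousal attribution (R2), Julia Andersen is treated as also owning Owen Andersen's interest in Copperline Services GmbH, giving 15% + 77% = 92%.
By spousal attribution (R2), Julia Andersen is treated as also owning Owen Andersen's interest in Beacon Trust, giving 14% + 49% = 63%.
Chain via Talon Ventures LLC → Northgate Shipping BV (R1): 39% × 51% × 31% = 6.1659% of Oakhollow Capital LLC.
Chain via Copperline Services GmbH → Redpoint Manufacturing Inc. (R1): 92% × 14% × 14% = 1.8032% of Oakhollow Capital LLC.
Chain via Beacon Trust → Clearview Media Ltd (R1): 63% × 82% × 27% = 13.9482% of Oakhollow Capital LLC.
Aggregating (R3): 6.1659% + 1.8032% + 13.9482% = 21.9173%.
21.9173% exceeds the 20% threshold by 1.9173 percentage points.

1.9173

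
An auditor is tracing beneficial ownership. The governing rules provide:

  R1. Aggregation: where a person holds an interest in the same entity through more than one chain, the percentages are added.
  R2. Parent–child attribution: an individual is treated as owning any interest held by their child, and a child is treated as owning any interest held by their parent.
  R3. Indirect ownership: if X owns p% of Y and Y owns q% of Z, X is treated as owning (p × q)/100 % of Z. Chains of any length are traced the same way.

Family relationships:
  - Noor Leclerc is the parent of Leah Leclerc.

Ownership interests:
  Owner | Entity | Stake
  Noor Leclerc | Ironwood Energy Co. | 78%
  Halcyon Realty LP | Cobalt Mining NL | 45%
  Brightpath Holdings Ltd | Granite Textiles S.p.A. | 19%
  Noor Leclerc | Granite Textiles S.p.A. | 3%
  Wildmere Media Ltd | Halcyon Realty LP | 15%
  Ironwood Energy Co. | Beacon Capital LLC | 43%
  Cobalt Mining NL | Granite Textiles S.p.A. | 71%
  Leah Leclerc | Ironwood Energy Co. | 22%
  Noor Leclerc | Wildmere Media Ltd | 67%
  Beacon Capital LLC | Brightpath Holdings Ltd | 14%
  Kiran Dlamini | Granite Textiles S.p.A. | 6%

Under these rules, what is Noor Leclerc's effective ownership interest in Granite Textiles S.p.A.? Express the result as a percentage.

7.354775%

By parent–child attribution (R2), Noor Leclerc is treated as also owning Leah Leclerc's interest in Ironwood Energy Co, giving 78% + 22% = 100%.
Chain via Wildmere Media Ltd → Halcyon Realty LP → Cobalt Mining NL (R3): 67% × 15% × 45% × 71% = 3.210975% of Granite Textiles S.p.A.
Chain via Ironwood Energy Co. → Beacon Capital LLC → Brightpath Holdings Ltd (R3): 100% × 43% × 14% × 19% = 1.1438% of Granite Textiles S.p.A.
Direct interest in Granite Textiles S.p.A: 3%.
Aggregating (R1): 3.210975% + 1.1438% + 3% = 7.354775%.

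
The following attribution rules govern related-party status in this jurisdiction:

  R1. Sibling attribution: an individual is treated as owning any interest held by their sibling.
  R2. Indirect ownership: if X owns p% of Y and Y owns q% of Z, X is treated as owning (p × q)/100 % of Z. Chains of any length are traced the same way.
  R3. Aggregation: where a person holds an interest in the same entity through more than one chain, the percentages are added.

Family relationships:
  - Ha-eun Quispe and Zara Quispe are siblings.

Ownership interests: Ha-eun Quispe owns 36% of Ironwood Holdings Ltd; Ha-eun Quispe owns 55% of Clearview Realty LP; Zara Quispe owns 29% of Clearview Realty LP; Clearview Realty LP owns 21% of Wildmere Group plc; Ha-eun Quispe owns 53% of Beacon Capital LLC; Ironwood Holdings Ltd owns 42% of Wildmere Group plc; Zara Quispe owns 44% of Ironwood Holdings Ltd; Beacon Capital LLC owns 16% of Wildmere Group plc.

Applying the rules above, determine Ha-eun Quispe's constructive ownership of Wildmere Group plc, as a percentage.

59.72%

By sibling attribution (R1), Ha-eun Quispe is treated as also owning Zara Quispe's interest in Clearview Realty LP, giving 55% + 29% = 84%.
By sibling attribution (R1), Ha-eun Quispe is treated as also owning Zara Quispe's interest in Ironwood Holdings Ltd, giving 36% + 44% = 80%.
Chain via Clearview Realty LP (R2): 84% × 21% = 17.64% of Wildmere Group plc.
Chain via Beacon Capital LLC (R2): 53% × 16% = 8.48% of Wildmere Group plc.
Chain via Ironwood Holdings Ltd (R2): 80% × 42% = 33.6% of Wildmere Group plc.
Aggregating (R3): 17.64% + 8.48% + 33.6% = 59.72%.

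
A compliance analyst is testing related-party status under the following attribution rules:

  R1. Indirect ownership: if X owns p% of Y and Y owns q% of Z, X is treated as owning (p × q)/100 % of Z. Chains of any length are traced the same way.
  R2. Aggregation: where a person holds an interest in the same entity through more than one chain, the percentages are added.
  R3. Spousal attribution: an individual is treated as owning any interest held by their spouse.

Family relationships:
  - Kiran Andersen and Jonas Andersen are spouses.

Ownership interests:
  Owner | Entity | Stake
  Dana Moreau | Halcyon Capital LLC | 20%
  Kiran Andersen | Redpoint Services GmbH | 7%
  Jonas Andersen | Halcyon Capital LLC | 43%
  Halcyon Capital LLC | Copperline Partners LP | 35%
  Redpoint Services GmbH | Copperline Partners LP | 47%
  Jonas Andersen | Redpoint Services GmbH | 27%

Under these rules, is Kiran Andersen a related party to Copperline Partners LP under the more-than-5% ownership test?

Yes

By spousal attribution (R3), Kiran Andersen is treated as also owning Jonas Andersen's interest in Redpoint Services GmbH, giving 7% + 27% = 34%.
By spousal attribution (R3), Kiran Andersen is treated as owning Jonas Andersen's 43% interest in Halcyon Capital LLC.
Chain via Redpoint Services GmbH (R1): 34% × 47% = 15.98% of Copperline Partners LP.
Chain via Halcyon Capital LLC (R1): 43% × 35% = 15.05% of Copperline Partners LP.
Aggregating (R2): 15.98% + 15.05% = 31.03%.
31.03% exceeds the 5% threshold, so Kiran is a related party to Copperline Partners LP.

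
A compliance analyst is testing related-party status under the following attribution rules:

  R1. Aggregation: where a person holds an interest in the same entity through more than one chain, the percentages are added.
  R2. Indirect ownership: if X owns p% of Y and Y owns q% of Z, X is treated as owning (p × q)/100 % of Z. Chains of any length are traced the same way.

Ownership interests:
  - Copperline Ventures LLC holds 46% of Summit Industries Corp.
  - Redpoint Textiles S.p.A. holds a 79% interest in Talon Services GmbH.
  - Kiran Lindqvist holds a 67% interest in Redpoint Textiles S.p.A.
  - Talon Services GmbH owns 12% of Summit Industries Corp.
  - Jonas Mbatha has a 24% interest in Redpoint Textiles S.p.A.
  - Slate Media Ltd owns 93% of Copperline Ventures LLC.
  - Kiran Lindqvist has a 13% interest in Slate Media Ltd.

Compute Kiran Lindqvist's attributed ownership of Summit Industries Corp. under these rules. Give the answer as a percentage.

11.913%

Chain via Slate Media Ltd → Copperline Ventures LLC (R2): 13% × 93% × 46% = 5.5614% of Summit Industries Corp.
Chain via Redpoint Textiles S.p.A. → Talon Services GmbH (R2): 67% × 79% × 12% = 6.3516% of Summit Industries Corp.
Aggregating (R1): 5.5614% + 6.3516% = 11.913%.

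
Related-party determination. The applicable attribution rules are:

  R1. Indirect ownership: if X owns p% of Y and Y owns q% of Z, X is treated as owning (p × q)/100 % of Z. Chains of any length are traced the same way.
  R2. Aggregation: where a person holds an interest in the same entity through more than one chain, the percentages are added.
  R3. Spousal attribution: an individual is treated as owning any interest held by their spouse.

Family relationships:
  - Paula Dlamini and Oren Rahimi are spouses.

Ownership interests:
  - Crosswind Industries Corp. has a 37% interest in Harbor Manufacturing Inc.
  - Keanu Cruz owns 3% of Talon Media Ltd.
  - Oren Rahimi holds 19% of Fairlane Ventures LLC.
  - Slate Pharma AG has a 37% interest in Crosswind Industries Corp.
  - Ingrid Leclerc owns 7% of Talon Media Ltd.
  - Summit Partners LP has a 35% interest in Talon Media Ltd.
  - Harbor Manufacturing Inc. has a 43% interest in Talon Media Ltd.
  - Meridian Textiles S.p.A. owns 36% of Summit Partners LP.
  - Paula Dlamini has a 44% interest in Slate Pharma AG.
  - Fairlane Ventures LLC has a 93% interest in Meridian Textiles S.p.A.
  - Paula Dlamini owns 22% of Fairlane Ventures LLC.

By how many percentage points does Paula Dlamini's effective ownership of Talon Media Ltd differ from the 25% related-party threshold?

By spousal attribution (R3), Paula Dlamini is treated as also owning Oren Rahimi's interest in Fairlane Ventures LLC, giving 22% + 19% = 41%.
Chain via Slate Pharma AG → Crosswind Industries Corp. → Harbor Manufacturing Inc. (R1): 44% × 37% × 37% × 43% = 2.590148% of Talon Media Ltd.
Chain via Fairlane Ventures LLC → Meridian Textiles S.p.A. → Summit Partners LP (R1): 41% × 93% × 36% × 35% = 4.80438% of Talon Media Ltd.
Aggregating (R2): 2.590148% + 4.80438% = 7.394528%.
7.394528% falls short of the 25% threshold by 17.605472 percentage points.

17.605472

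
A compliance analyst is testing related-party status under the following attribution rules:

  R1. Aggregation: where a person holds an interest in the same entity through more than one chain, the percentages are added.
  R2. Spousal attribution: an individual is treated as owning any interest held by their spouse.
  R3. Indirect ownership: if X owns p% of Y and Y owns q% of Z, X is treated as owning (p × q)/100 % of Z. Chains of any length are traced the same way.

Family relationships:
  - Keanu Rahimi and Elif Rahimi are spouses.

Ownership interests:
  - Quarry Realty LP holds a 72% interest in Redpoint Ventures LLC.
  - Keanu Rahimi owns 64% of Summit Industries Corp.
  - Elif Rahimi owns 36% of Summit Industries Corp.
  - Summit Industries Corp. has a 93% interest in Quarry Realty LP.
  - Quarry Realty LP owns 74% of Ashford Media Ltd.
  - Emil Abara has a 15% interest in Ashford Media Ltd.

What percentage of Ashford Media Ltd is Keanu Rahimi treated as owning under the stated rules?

68.82%

By spousal attribution (R2), Keanu Rahimi is treated as also owning Elif Rahimi's interest in Summit Industries Corp, giving 64% + 36% = 100%.
Chain via Summit Industries Corp. → Quarry Realty LP (R3): 100% × 93% × 74% = 68.82% of Ashford Media Ltd.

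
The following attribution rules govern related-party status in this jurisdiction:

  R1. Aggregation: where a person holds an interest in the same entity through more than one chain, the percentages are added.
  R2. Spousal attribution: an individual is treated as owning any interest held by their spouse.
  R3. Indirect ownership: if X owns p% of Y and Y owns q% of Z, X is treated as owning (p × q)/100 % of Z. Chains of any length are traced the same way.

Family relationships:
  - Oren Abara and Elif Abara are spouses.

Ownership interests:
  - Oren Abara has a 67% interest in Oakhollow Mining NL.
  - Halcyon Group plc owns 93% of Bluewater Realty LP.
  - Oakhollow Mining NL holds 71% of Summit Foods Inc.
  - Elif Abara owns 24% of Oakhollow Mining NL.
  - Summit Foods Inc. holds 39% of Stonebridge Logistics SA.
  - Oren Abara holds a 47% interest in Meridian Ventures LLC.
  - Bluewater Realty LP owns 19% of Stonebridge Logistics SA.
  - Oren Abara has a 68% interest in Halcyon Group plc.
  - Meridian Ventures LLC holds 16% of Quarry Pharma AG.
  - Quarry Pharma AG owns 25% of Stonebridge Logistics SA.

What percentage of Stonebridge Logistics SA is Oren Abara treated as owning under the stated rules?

By spousal attribution (R2), Oren Abara is treated as also owning Elif Abara's interest in Oakhollow Mining NL, giving 67% + 24% = 91%.
Chain via Halcyon Group plc → Bluewater Realty LP (R3): 68% × 93% × 19% = 12.0156% of Stonebridge Logistics SA.
Chain via Oakhollow Mining NL → Summit Foods Inc. (R3): 91% × 71% × 39% = 25.1979% of Stonebridge Logistics SA.
Chain via Meridian Ventures LLC → Quarry Pharma AG (R3): 47% × 16% × 25% = 1.88% of Stonebridge Logistics SA.
Aggregating (R1): 12.0156% + 25.1979% + 1.88% = 39.0935%.

39.0935%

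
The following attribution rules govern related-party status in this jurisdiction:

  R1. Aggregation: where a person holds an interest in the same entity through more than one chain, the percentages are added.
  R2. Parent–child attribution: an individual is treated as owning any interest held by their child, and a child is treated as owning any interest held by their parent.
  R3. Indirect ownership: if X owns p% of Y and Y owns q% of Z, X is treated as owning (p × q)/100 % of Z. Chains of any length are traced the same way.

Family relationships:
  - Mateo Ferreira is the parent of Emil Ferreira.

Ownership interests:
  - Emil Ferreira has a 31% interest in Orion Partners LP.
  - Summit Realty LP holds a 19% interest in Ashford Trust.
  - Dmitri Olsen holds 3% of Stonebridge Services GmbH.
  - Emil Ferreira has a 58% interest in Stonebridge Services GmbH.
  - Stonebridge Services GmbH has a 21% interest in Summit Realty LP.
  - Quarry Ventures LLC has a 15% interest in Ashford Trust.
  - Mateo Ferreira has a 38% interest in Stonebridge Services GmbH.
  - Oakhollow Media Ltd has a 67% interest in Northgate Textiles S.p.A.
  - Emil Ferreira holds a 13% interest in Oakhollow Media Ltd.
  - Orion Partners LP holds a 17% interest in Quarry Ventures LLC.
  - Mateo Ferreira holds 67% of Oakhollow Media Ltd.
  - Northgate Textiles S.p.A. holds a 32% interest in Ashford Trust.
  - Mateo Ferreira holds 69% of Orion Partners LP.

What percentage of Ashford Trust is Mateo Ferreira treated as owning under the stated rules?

By parent–child attribution (R2), Mateo Ferreira is treated as also owning Emil Ferreira's interest in Stonebridge Services GmbH, giving 38% + 58% = 96%.
By parent–child attribution (R2), Mateo Ferreira is treated as also owning Emil Ferreira's interest in Orion Partners LP, giving 69% + 31% = 100%.
By parent–child attribution (R2), Mateo Ferreira is treated as also owning Emil Ferreira's interest in Oakhollow Media Ltd, giving 67% + 13% = 80%.
Chain via Stonebridge Services GmbH → Summit Realty LP (R3): 96% × 21% × 19% = 3.8304% of Ashford Trust.
Chain via Orion Partners LP → Quarry Ventures LLC (R3): 100% × 17% × 15% = 2.55% of Ashford Trust.
Chain via Oakhollow Media Ltd → Northgate Textiles S.p.A. (R3): 80% × 67% × 32% = 17.152% of Ashford Trust.
Aggregating (R1): 3.8304% + 2.55% + 17.152% = 23.5324%.

23.5324%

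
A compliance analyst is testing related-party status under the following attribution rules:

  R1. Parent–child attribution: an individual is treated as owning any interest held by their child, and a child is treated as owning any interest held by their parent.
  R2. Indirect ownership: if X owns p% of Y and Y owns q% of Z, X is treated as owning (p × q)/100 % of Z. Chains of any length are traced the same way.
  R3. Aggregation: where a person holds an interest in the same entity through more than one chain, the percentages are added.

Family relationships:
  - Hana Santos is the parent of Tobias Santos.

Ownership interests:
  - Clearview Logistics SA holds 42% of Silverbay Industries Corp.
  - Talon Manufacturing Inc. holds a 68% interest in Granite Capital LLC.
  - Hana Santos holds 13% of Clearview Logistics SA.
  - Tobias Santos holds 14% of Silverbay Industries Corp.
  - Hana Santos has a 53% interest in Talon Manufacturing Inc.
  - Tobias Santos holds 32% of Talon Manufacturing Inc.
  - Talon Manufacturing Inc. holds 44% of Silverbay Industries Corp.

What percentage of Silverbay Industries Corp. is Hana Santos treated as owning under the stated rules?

By parent–child attribution (R1), Hana Santos is treated as also owning Tobias Santos's interest in Talon Manufacturing Inc, giving 53% + 32% = 85%.
By parent–child attribution (R1), Hana Santos is treated as owning Tobias Santos's 14% interest in Silverbay Industries Corp.
Chain via Clearview Logistics SA (R2): 13% × 42% = 5.46% of Silverbay Industries Corp.
Chain via Talon Manufacturing Inc. (R2): 85% × 44% = 37.4% of Silverbay Industries Corp.
Direct interest in Silverbay Industries Corp: 14%.
Aggregating (R3): 5.46% + 37.4% + 14% = 56.86%.

56.86%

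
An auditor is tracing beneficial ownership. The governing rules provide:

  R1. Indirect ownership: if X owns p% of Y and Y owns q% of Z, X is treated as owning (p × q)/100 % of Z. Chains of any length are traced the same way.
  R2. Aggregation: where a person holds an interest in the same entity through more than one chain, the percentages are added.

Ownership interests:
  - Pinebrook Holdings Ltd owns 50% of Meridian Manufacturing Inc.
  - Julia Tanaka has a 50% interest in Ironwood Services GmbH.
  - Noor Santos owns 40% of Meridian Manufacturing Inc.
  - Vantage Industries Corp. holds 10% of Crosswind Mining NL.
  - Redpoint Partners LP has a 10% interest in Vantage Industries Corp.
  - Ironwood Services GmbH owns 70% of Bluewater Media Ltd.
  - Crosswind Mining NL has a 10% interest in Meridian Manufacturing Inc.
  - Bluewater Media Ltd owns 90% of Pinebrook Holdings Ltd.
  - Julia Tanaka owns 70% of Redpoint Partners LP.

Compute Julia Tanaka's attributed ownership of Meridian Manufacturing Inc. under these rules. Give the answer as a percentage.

15.82%

Chain via Ironwood Services GmbH → Bluewater Media Ltd → Pinebrook Holdings Ltd (R1): 50% × 70% × 90% × 50% = 15.75% of Meridian Manufacturing Inc.
Chain via Redpoint Partners LP → Vantage Industries Corp. → Crosswind Mining NL (R1): 70% × 10% × 10% × 10% = 0.07% of Meridian Manufacturing Inc.
Aggregating (R2): 15.75% + 0.07% = 15.82%.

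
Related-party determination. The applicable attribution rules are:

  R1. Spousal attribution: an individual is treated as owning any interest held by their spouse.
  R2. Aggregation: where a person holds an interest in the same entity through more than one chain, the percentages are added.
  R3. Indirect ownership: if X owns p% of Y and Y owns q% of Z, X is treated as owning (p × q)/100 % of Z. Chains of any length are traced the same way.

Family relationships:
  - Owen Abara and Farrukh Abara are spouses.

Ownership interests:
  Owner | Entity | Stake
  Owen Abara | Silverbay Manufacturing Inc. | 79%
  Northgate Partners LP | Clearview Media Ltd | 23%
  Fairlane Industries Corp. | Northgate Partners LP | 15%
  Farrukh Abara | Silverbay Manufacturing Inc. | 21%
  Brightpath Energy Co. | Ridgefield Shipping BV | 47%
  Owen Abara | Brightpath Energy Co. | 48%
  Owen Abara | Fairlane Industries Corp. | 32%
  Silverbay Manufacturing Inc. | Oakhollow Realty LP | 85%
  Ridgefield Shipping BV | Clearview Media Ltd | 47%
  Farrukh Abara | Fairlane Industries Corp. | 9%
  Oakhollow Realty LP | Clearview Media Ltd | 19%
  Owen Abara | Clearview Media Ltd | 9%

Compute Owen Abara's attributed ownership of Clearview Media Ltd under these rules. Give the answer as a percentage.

37.1677%

By spousal attribution (R1), Owen Abara is treated as also owning Farrukh Abara's interest in Silverbay Manufacturing Inc, giving 79% + 21% = 100%.
By spousal attribution (R1), Owen Abara is treated as also owning Farrukh Abara's interest in Fairlane Industries Corp, giving 32% + 9% = 41%.
Chain via Silverbay Manufacturing Inc. → Oakhollow Realty LP (R3): 100% × 85% × 19% = 16.15% of Clearview Media Ltd.
Chain via Fairlane Industries Corp. → Northgate Partners LP (R3): 41% × 15% × 23% = 1.4145% of Clearview Media Ltd.
Chain via Brightpath Energy Co. → Ridgefield Shipping BV (R3): 48% × 47% × 47% = 10.6032% of Clearview Media Ltd.
Direct interest in Clearview Media Ltd: 9%.
Aggregating (R2): 16.15% + 1.4145% + 10.6032% + 9% = 37.1677%.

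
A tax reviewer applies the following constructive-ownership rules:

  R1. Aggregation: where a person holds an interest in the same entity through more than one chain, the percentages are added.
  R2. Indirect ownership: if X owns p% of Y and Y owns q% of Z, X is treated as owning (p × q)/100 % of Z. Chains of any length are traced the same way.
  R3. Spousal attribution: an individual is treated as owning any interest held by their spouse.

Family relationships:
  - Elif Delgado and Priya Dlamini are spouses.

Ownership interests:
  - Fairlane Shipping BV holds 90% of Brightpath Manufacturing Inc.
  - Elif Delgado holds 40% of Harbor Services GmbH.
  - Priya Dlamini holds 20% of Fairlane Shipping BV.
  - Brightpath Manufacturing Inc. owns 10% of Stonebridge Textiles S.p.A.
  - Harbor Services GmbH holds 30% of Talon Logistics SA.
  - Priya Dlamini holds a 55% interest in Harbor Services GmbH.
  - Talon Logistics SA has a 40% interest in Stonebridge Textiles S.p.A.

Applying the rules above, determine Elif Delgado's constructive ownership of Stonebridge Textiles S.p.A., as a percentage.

By spousal attribution (R3), Elif Delgado is treated as also owning Priya Dlamini's interest in Harbor Services GmbH, giving 40% + 55% = 95%.
By spousal attribution (R3), Elif Delgado is treated as owning Priya Dlamini's 20% interest in Fairlane Shipping BV.
Chain via Harbor Services GmbH → Talon Logistics SA (R2): 95% × 30% × 40% = 11.4% of Stonebridge Textiles S.p.A.
Chain via Fairlane Shipping BV → Brightpath Manufacturing Inc. (R2): 20% × 90% × 10% = 1.8% of Stonebridge Textiles S.p.A.
Aggregating (R1): 11.4% + 1.8% = 13.2%.

13.2%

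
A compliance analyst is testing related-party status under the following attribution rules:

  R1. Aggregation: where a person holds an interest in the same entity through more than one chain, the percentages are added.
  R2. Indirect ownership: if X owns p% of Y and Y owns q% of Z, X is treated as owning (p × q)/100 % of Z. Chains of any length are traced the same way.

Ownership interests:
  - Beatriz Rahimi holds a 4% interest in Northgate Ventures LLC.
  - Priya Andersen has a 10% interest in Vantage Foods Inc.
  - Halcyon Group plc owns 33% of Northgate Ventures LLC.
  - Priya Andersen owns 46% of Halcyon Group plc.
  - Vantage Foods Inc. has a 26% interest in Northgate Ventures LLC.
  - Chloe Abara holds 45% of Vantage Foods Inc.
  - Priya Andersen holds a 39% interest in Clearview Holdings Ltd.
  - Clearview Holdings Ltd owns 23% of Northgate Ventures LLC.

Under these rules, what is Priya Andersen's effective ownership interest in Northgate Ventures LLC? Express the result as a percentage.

26.75%

Chain via Clearview Holdings Ltd (R2): 39% × 23% = 8.97% of Northgate Ventures LLC.
Chain via Vantage Foods Inc. (R2): 10% × 26% = 2.6% of Northgate Ventures LLC.
Chain via Halcyon Group plc (R2): 46% × 33% = 15.18% of Northgate Ventures LLC.
Aggregating (R1): 8.97% + 2.6% + 15.18% = 26.75%.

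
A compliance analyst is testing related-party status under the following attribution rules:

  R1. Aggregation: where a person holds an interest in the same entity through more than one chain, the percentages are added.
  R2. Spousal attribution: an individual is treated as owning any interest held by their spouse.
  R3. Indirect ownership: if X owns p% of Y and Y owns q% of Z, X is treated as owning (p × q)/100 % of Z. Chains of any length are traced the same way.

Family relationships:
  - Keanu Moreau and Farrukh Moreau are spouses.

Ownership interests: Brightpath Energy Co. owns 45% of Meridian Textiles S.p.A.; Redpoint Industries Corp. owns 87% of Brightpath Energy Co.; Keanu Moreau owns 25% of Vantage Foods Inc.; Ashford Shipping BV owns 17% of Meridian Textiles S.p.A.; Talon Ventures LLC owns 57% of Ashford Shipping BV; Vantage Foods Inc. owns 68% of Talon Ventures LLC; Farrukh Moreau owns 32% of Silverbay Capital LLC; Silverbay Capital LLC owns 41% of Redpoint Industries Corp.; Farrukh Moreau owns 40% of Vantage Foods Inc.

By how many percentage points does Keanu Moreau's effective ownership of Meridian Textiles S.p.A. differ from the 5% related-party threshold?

By spousal attribution (R2), Keanu Moreau is treated as also owning Farrukh Moreau's interest in Vantage Foods Inc, giving 25% + 40% = 65%.
By spousal attribution (R2), Keanu Moreau is treated as owning Farrukh Moreau's 32% interest in Silverbay Capital LLC.
Chain via Vantage Foods Inc. → Talon Ventures LLC → Ashford Shipping BV (R3): 65% × 68% × 57% × 17% = 4.28298% of Meridian Textiles S.p.A.
Chain via Silverbay Capital LLC → Redpoint Industries Corp. → Brightpath Energy Co. (R3): 32% × 41% × 87% × 45% = 5.13648% of Meridian Textiles S.p.A.
Aggregating (R1): 4.28298% + 5.13648% = 9.41946%.
9.41946% exceeds the 5% threshold by 4.41946 percentage points.

4.41946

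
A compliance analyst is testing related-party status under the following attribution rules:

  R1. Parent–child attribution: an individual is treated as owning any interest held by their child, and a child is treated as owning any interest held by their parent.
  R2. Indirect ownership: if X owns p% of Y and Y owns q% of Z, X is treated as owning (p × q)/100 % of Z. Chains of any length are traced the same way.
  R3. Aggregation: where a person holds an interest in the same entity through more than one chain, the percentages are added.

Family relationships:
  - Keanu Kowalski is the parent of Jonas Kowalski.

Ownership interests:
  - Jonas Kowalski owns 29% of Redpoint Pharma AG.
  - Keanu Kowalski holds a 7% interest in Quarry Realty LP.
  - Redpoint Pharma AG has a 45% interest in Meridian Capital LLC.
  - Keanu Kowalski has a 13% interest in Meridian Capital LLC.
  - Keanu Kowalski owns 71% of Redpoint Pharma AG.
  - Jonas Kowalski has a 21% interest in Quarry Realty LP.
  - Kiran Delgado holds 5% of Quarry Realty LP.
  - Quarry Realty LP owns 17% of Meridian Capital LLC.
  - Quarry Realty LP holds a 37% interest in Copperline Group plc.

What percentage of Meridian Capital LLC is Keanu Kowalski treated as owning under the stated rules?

62.76%

By parent–child attribution (R1), Keanu Kowalski is treated as also owning Jonas Kowalski's interest in Quarry Realty LP, giving 7% + 21% = 28%.
By parent–child attribution (R1), Keanu Kowalski is treated as also owning Jonas Kowalski's interest in Redpoint Pharma AG, giving 71% + 29% = 100%.
Chain via Quarry Realty LP (R2): 28% × 17% = 4.76% of Meridian Capital LLC.
Chain via Redpoint Pharma AG (R2): 100% × 45% = 45% of Meridian Capital LLC.
Direct interest in Meridian Capital LLC: 13%.
Aggregating (R3): 4.76% + 45% + 13% = 62.76%.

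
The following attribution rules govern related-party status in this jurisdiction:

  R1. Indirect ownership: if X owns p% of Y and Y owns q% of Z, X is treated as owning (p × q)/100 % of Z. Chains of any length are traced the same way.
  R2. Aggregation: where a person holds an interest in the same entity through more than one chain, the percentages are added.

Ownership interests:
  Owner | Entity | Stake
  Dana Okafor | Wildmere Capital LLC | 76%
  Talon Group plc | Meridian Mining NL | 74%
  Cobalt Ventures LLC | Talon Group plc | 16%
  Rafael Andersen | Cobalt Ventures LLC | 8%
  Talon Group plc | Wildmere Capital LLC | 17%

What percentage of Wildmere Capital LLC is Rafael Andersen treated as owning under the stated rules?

Chain via Cobalt Ventures LLC → Talon Group plc (R1): 8% × 16% × 17% = 0.2176% of Wildmere Capital LLC.

0.2176%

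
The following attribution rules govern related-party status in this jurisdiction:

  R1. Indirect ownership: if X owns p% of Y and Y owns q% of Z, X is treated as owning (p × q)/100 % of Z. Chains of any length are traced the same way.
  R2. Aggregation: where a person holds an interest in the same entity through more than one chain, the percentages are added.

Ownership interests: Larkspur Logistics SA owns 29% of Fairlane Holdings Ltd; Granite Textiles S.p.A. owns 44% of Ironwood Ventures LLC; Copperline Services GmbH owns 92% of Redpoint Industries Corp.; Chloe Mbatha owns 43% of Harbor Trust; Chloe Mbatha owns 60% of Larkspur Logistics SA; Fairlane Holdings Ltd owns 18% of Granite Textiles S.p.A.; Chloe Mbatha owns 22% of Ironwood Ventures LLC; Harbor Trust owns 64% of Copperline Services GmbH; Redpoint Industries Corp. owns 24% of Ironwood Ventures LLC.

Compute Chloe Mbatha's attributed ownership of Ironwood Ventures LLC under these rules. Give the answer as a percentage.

29.454496%

Chain via Harbor Trust → Copperline Services GmbH → Redpoint Industries Corp. (R1): 43% × 64% × 92% × 24% = 6.076416% of Ironwood Ventures LLC.
Chain via Larkspur Logistics SA → Fairlane Holdings Ltd → Granite Textiles S.p.A. (R1): 60% × 29% × 18% × 44% = 1.37808% of Ironwood Ventures LLC.
Direct interest in Ironwood Ventures LLC: 22%.
Aggregating (R2): 6.076416% + 1.37808% + 22% = 29.454496%.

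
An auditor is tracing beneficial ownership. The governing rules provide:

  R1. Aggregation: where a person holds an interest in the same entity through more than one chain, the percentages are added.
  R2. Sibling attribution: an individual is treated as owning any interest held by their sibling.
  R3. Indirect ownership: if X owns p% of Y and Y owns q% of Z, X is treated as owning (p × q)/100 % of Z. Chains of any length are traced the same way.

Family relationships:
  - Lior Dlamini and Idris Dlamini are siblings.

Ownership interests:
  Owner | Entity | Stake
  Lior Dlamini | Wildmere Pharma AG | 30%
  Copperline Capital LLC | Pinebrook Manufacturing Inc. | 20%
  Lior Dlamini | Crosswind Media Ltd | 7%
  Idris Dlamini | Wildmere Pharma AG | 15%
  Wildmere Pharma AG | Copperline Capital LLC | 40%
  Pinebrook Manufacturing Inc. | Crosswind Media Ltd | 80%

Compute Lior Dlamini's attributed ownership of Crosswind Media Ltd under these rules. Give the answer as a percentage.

9.88%

By sibling attribution (R2), Lior Dlamini is treated as also owning Idris Dlamini's interest in Wildmere Pharma AG, giving 30% + 15% = 45%.
Chain via Wildmere Pharma AG → Copperline Capital LLC → Pinebrook Manufacturing Inc. (R3): 45% × 40% × 20% × 80% = 2.88% of Crosswind Media Ltd.
Direct interest in Crosswind Media Ltd: 7%.
Aggregating (R1): 2.88% + 7% = 9.88%.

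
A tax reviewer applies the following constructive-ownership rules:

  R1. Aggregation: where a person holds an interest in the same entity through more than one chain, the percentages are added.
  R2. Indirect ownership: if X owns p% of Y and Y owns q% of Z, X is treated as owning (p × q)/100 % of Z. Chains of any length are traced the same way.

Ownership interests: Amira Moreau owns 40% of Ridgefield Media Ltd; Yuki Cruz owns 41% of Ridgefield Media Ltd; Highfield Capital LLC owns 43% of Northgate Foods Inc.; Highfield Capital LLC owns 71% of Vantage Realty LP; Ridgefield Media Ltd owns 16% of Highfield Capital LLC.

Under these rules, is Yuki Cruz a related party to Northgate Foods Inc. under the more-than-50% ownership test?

No

Chain via Ridgefield Media Ltd → Highfield Capital LLC (R2): 41% × 16% × 43% = 2.8208% of Northgate Foods Inc.
2.8208% does not exceed the 50% threshold, so Yuki is not a related party to Northgate Foods Inc.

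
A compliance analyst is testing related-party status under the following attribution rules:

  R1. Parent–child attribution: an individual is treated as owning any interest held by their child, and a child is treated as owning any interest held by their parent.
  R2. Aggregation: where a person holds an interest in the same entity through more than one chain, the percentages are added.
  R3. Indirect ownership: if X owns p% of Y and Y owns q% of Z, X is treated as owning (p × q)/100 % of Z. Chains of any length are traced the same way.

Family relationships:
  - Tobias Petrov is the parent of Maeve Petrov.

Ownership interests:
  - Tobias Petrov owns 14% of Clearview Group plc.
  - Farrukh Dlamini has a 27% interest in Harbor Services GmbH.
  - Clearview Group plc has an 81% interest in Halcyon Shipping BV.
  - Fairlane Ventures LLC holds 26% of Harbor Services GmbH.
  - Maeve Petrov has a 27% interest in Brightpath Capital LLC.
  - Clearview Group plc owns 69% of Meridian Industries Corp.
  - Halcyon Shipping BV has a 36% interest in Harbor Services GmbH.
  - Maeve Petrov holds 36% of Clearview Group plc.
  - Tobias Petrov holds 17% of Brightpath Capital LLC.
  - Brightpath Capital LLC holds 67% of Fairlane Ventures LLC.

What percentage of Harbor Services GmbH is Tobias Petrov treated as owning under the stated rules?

22.2448%

By parent–child attribution (R1), Tobias Petrov is treated as also owning Maeve Petrov's interest in Brightpath Capital LLC, giving 17% + 27% = 44%.
By parent–child attribution (R1), Tobias Petrov is treated as also owning Maeve Petrov's interest in Clearview Group plc, giving 14% + 36% = 50%.
Chain via Brightpath Capital LLC → Fairlane Ventures LLC (R3): 44% × 67% × 26% = 7.6648% of Harbor Services GmbH.
Chain via Clearview Group plc → Halcyon Shipping BV (R3): 50% × 81% × 36% = 14.58% of Harbor Services GmbH.
Aggregating (R2): 7.6648% + 14.58% = 22.2448%.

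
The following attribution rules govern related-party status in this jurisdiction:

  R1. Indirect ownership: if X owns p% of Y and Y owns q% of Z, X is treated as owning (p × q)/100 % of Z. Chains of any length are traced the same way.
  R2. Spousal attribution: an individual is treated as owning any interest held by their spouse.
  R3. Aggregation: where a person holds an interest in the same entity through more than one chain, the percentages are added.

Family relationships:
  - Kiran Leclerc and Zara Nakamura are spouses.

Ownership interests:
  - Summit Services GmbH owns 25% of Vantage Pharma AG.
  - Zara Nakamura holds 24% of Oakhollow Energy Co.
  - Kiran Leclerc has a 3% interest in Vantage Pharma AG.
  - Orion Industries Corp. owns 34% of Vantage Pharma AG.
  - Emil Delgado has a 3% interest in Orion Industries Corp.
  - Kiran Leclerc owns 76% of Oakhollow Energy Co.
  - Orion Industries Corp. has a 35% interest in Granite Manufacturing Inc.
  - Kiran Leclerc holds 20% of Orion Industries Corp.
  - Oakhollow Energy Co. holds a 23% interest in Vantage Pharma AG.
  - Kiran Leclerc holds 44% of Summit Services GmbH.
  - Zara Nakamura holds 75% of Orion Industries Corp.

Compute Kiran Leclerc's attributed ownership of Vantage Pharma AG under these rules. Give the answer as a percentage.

69.3%

By spousal attribution (R2), Kiran Leclerc is treated as also owning Zara Nakamura's interest in Oakhollow Energy Co, giving 76% + 24% = 100%.
By spousal attribution (R2), Kiran Leclerc is treated as also owning Zara Nakamura's interest in Orion Industries Corp, giving 20% + 75% = 95%.
Chain via Oakhollow Energy Co. (R1): 100% × 23% = 23% of Vantage Pharma AG.
Chain via Orion Industries Corp. (R1): 95% × 34% = 32.3% of Vantage Pharma AG.
Chain via Summit Services GmbH (R1): 44% × 25% = 11% of Vantage Pharma AG.
Direct interest in Vantage Pharma AG: 3%.
Aggregating (R3): 23% + 32.3% + 11% + 3% = 69.3%.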